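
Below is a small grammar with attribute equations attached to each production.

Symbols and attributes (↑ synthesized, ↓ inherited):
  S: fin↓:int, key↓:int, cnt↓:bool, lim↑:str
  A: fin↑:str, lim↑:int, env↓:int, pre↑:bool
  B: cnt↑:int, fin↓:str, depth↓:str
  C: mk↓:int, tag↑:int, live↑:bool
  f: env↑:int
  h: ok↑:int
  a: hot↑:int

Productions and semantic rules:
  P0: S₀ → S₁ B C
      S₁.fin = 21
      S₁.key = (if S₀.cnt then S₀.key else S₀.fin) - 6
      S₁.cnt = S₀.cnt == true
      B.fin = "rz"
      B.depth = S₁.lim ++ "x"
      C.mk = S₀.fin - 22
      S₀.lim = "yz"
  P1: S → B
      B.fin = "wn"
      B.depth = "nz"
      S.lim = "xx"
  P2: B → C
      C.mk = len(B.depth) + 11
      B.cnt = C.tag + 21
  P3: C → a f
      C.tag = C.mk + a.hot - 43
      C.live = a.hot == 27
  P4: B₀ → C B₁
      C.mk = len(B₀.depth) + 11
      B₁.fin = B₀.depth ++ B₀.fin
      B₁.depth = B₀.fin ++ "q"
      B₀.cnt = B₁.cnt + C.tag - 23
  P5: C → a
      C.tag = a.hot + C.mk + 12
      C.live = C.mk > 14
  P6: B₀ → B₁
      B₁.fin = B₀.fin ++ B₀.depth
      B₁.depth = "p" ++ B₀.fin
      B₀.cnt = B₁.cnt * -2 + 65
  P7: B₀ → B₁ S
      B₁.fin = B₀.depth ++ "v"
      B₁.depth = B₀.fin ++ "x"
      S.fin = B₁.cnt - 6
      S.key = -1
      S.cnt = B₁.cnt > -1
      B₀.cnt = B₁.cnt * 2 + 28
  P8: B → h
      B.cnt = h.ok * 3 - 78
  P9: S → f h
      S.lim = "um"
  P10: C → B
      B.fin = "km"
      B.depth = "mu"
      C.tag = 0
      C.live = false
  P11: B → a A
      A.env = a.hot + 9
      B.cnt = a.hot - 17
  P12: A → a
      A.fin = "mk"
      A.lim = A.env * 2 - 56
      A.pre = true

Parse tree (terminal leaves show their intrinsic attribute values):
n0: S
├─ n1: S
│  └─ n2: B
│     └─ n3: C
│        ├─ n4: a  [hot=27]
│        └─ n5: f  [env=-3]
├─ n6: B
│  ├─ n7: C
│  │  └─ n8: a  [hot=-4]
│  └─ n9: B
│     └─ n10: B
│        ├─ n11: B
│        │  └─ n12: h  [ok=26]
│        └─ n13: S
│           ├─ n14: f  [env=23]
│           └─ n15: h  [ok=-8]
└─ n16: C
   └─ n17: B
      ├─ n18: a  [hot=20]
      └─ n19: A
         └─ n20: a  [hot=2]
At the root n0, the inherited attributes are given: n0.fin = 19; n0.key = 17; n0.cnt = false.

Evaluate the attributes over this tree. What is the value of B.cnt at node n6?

1. n0.fin = 19  [given at root]
2. n0.key = 17  [given at root]
3. n0.cnt = false  [given at root]
4. n1.fin = 21  [21]
5. n1.key = 13  [(if S₀.cnt then S₀.key else S₀.fin) - 6]
6. n1.cnt = false  [S₀.cnt == true]
7. n2.fin = "wn"  ["wn"]
8. n2.depth = "nz"  ["nz"]
9. n3.mk = 13  [len(B.depth) + 11]
10. n4.hot = 27  [terminal]
11. n5.env = -3  [terminal]
12. n3.tag = -3  [C.mk + a.hot - 43]
13. n3.live = true  [a.hot == 27]
14. n2.cnt = 18  [C.tag + 21]
15. n1.lim = "xx"  ["xx"]
16. n6.fin = "rz"  ["rz"]
17. n6.depth = "xxx"  [S₁.lim ++ "x"]
18. n7.mk = 14  [len(B₀.depth) + 11]
19. n8.hot = -4  [terminal]
20. n7.tag = 22  [a.hot + C.mk + 12]
21. n7.live = false  [C.mk > 14]
22. n9.fin = "xxxrz"  [B₀.depth ++ B₀.fin]
23. n9.depth = "rzq"  [B₀.fin ++ "q"]
24. n10.fin = "xxxrzrzq"  [B₀.fin ++ B₀.depth]
25. n10.depth = "pxxxrz"  ["p" ++ B₀.fin]
26. n11.fin = "pxxxrzv"  [B₀.depth ++ "v"]
27. n11.depth = "xxxrzrzqx"  [B₀.fin ++ "x"]
28. n12.ok = 26  [terminal]
29. n11.cnt = 0  [h.ok * 3 - 78]
30. n13.fin = -6  [B₁.cnt - 6]
31. n13.key = -1  [-1]
32. n13.cnt = true  [B₁.cnt > -1]
33. n14.env = 23  [terminal]
34. n15.ok = -8  [terminal]
35. n13.lim = "um"  ["um"]
36. n10.cnt = 28  [B₁.cnt * 2 + 28]
37. n9.cnt = 9  [B₁.cnt * -2 + 65]
38. n6.cnt = 8  [B₁.cnt + C.tag - 23]
39. n16.mk = -3  [S₀.fin - 22]
40. n17.fin = "km"  ["km"]
41. n17.depth = "mu"  ["mu"]
42. n18.hot = 20  [terminal]
43. n19.env = 29  [a.hot + 9]
44. n20.hot = 2  [terminal]
45. n19.fin = "mk"  ["mk"]
46. n19.lim = 2  [A.env * 2 - 56]
47. n19.pre = true  [true]
48. n17.cnt = 3  [a.hot - 17]
49. n16.tag = 0  [0]
50. n16.live = false  [false]
51. n0.lim = "yz"  ["yz"]

8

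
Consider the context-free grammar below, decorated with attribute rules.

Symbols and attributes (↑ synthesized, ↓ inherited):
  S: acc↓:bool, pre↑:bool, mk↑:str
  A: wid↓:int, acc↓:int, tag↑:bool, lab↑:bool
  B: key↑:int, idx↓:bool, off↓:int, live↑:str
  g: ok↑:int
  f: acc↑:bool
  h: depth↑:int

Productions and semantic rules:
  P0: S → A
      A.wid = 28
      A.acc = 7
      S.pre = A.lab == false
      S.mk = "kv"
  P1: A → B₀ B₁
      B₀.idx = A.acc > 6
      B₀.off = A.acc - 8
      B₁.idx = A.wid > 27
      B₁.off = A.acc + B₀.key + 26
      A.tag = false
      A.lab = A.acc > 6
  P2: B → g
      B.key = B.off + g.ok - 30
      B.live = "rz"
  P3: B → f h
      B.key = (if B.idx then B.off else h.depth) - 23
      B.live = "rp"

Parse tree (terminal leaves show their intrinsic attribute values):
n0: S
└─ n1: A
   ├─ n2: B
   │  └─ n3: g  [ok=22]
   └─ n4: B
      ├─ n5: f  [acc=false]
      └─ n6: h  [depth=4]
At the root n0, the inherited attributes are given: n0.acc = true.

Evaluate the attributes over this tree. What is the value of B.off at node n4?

24

1. n0.acc = true  [given at root]
2. n1.wid = 28  [28]
3. n1.acc = 7  [7]
4. n2.idx = true  [A.acc > 6]
5. n2.off = -1  [A.acc - 8]
6. n3.ok = 22  [terminal]
7. n2.key = -9  [B.off + g.ok - 30]
8. n2.live = "rz"  ["rz"]
9. n4.idx = true  [A.wid > 27]
10. n4.off = 24  [A.acc + B₀.key + 26]
11. n5.acc = false  [terminal]
12. n6.depth = 4  [terminal]
13. n4.key = 1  [(if B.idx then B.off else h.depth) - 23]
14. n4.live = "rp"  ["rp"]
15. n1.tag = false  [false]
16. n1.lab = true  [A.acc > 6]
17. n0.pre = false  [A.lab == false]
18. n0.mk = "kv"  ["kv"]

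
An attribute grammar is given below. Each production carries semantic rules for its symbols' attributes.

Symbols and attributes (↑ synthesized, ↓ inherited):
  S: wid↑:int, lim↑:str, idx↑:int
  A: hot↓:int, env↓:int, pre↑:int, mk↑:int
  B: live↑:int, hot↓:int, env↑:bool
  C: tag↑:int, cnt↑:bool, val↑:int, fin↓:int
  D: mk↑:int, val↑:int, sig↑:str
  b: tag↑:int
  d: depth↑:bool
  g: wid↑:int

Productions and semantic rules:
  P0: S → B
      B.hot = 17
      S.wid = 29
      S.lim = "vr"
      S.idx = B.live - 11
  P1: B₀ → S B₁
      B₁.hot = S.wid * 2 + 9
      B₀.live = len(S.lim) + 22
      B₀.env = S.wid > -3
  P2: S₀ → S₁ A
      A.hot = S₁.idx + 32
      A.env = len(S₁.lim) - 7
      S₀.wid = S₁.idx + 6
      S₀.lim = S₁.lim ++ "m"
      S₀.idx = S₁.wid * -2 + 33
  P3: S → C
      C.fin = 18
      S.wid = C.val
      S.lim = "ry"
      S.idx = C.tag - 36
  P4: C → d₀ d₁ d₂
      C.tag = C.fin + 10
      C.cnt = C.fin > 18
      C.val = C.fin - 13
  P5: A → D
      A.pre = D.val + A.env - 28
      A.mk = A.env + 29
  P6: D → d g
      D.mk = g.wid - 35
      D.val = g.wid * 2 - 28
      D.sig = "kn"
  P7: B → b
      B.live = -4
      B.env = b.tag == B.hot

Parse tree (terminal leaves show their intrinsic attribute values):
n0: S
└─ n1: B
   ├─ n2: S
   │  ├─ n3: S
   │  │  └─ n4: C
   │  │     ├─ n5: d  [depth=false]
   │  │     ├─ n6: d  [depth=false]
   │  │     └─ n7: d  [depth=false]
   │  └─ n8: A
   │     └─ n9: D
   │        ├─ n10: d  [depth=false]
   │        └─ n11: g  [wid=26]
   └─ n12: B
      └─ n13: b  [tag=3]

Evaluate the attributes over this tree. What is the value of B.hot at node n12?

5

1. n1.hot = 17  [17]
2. n4.fin = 18  [18]
3. n5.depth = false  [terminal]
4. n6.depth = false  [terminal]
5. n7.depth = false  [terminal]
6. n4.tag = 28  [C.fin + 10]
7. n4.cnt = false  [C.fin > 18]
8. n4.val = 5  [C.fin - 13]
9. n3.wid = 5  [C.val]
10. n3.lim = "ry"  ["ry"]
11. n3.idx = -8  [C.tag - 36]
12. n8.hot = 24  [S₁.idx + 32]
13. n8.env = -5  [len(S₁.lim) - 7]
14. n10.depth = false  [terminal]
15. n11.wid = 26  [terminal]
16. n9.mk = -9  [g.wid - 35]
17. n9.val = 24  [g.wid * 2 - 28]
18. n9.sig = "kn"  ["kn"]
19. n8.pre = -9  [D.val + A.env - 28]
20. n8.mk = 24  [A.env + 29]
21. n2.wid = -2  [S₁.idx + 6]
22. n2.lim = "rym"  [S₁.lim ++ "m"]
23. n2.idx = 23  [S₁.wid * -2 + 33]
24. n12.hot = 5  [S.wid * 2 + 9]
25. n13.tag = 3  [terminal]
26. n12.live = -4  [-4]
27. n12.env = false  [b.tag == B.hot]
28. n1.live = 25  [len(S.lim) + 22]
29. n1.env = true  [S.wid > -3]
30. n0.wid = 29  [29]
31. n0.lim = "vr"  ["vr"]
32. n0.idx = 14  [B.live - 11]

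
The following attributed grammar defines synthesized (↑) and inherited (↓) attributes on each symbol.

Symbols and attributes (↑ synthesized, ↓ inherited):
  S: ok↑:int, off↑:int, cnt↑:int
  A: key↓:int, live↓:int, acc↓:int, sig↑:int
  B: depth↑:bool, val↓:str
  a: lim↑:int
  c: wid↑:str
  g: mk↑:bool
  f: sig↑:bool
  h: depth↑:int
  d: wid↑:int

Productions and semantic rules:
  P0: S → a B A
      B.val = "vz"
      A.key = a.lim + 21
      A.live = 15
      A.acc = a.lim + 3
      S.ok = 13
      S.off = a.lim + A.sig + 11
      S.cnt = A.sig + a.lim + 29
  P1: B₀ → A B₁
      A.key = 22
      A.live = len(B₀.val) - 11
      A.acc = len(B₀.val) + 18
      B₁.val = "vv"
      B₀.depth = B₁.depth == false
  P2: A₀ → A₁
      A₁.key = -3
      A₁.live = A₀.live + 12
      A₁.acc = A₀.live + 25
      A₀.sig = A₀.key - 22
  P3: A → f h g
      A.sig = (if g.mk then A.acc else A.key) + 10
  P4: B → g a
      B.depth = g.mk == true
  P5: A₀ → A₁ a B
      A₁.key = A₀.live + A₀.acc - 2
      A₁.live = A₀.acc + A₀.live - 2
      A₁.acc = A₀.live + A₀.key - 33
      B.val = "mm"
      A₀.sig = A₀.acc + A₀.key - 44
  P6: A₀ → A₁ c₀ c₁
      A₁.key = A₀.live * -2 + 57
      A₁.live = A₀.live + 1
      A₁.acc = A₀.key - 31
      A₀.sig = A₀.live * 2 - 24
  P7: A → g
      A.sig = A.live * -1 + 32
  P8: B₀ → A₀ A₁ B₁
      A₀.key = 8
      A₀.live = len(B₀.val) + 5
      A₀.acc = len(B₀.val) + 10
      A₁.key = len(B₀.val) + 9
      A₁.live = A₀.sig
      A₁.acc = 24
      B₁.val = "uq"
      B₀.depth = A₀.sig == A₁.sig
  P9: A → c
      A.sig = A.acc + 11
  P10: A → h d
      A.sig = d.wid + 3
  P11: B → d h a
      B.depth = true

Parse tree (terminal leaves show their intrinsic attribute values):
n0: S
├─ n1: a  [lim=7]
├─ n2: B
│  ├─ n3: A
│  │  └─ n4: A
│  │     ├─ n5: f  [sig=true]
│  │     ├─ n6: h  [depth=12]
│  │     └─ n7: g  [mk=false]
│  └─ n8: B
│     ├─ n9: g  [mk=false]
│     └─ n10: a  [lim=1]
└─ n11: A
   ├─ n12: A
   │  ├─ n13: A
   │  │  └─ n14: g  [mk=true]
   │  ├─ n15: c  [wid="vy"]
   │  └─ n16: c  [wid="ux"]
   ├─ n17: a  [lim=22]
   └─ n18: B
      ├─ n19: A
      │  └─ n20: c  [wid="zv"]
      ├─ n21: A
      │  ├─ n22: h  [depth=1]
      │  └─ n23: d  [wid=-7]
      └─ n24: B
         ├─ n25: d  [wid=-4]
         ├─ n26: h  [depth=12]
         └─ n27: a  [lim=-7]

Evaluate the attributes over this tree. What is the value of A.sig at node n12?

22

1. n1.lim = 7  [terminal]
2. n2.val = "vz"  ["vz"]
3. n3.key = 22  [22]
4. n3.live = -9  [len(B₀.val) - 11]
5. n3.acc = 20  [len(B₀.val) + 18]
6. n4.key = -3  [-3]
7. n4.live = 3  [A₀.live + 12]
8. n4.acc = 16  [A₀.live + 25]
9. n5.sig = true  [terminal]
10. n6.depth = 12  [terminal]
11. n7.mk = false  [terminal]
12. n4.sig = 7  [(if g.mk then A.acc else A.key) + 10]
13. n3.sig = 0  [A₀.key - 22]
14. n8.val = "vv"  ["vv"]
15. n9.mk = false  [terminal]
16. n10.lim = 1  [terminal]
17. n8.depth = false  [g.mk == true]
18. n2.depth = true  [B₁.depth == false]
19. n11.key = 28  [a.lim + 21]
20. n11.live = 15  [15]
21. n11.acc = 10  [a.lim + 3]
22. n12.key = 23  [A₀.live + A₀.acc - 2]
23. n12.live = 23  [A₀.acc + A₀.live - 2]
24. n12.acc = 10  [A₀.live + A₀.key - 33]
25. n13.key = 11  [A₀.live * -2 + 57]
26. n13.live = 24  [A₀.live + 1]
27. n13.acc = -8  [A₀.key - 31]
28. n14.mk = true  [terminal]
29. n13.sig = 8  [A.live * -1 + 32]
30. n15.wid = "vy"  [terminal]
31. n16.wid = "ux"  [terminal]
32. n12.sig = 22  [A₀.live * 2 - 24]
33. n17.lim = 22  [terminal]
34. n18.val = "mm"  ["mm"]
35. n19.key = 8  [8]
36. n19.live = 7  [len(B₀.val) + 5]
37. n19.acc = 12  [len(B₀.val) + 10]
38. n20.wid = "zv"  [terminal]
39. n19.sig = 23  [A.acc + 11]
40. n21.key = 11  [len(B₀.val) + 9]
41. n21.live = 23  [A₀.sig]
42. n21.acc = 24  [24]
43. n22.depth = 1  [terminal]
44. n23.wid = -7  [terminal]
45. n21.sig = -4  [d.wid + 3]
46. n24.val = "uq"  ["uq"]
47. n25.wid = -4  [terminal]
48. n26.depth = 12  [terminal]
49. n27.lim = -7  [terminal]
50. n24.depth = true  [true]
51. n18.depth = false  [A₀.sig == A₁.sig]
52. n11.sig = -6  [A₀.acc + A₀.key - 44]
53. n0.ok = 13  [13]
54. n0.off = 12  [a.lim + A.sig + 11]
55. n0.cnt = 30  [A.sig + a.lim + 29]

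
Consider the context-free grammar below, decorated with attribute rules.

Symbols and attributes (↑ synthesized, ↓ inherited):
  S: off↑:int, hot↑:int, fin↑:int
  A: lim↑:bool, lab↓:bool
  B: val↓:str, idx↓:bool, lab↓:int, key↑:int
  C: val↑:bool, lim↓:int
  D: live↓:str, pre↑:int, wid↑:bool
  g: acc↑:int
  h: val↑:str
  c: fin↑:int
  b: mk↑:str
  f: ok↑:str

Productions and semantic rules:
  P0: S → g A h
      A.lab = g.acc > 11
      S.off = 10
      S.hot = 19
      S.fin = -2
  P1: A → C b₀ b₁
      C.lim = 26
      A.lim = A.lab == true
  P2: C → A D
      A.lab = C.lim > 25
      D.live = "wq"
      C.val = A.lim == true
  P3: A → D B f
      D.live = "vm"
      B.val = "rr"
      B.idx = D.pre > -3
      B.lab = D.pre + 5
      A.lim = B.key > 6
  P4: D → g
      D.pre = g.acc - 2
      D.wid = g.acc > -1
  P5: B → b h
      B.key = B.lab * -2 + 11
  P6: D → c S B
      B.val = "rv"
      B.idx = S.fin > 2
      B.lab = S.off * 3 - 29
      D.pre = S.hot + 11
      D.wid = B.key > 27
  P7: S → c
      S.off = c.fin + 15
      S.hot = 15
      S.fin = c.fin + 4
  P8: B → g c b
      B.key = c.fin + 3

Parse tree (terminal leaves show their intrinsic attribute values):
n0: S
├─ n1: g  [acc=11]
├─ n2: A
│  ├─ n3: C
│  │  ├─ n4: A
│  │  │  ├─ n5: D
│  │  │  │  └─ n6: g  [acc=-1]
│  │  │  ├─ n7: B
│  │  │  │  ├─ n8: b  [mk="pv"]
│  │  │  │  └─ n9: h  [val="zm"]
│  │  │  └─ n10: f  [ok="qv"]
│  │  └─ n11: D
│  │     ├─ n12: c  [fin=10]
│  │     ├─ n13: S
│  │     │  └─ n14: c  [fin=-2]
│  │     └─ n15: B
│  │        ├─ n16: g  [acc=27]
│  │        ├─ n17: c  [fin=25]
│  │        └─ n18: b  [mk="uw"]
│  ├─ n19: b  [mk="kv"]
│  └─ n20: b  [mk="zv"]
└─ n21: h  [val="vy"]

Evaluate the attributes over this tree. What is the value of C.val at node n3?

true

1. n1.acc = 11  [terminal]
2. n2.lab = false  [g.acc > 11]
3. n3.lim = 26  [26]
4. n4.lab = true  [C.lim > 25]
5. n5.live = "vm"  ["vm"]
6. n6.acc = -1  [terminal]
7. n5.pre = -3  [g.acc - 2]
8. n5.wid = false  [g.acc > -1]
9. n7.val = "rr"  ["rr"]
10. n7.idx = false  [D.pre > -3]
11. n7.lab = 2  [D.pre + 5]
12. n8.mk = "pv"  [terminal]
13. n9.val = "zm"  [terminal]
14. n7.key = 7  [B.lab * -2 + 11]
15. n10.ok = "qv"  [terminal]
16. n4.lim = true  [B.key > 6]
17. n11.live = "wq"  ["wq"]
18. n12.fin = 10  [terminal]
19. n14.fin = -2  [terminal]
20. n13.off = 13  [c.fin + 15]
21. n13.hot = 15  [15]
22. n13.fin = 2  [c.fin + 4]
23. n15.val = "rv"  ["rv"]
24. n15.idx = false  [S.fin > 2]
25. n15.lab = 10  [S.off * 3 - 29]
26. n16.acc = 27  [terminal]
27. n17.fin = 25  [terminal]
28. n18.mk = "uw"  [terminal]
29. n15.key = 28  [c.fin + 3]
30. n11.pre = 26  [S.hot + 11]
31. n11.wid = true  [B.key > 27]
32. n3.val = true  [A.lim == true]
33. n19.mk = "kv"  [terminal]
34. n20.mk = "zv"  [terminal]
35. n2.lim = false  [A.lab == true]
36. n21.val = "vy"  [terminal]
37. n0.off = 10  [10]
38. n0.hot = 19  [19]
39. n0.fin = -2  [-2]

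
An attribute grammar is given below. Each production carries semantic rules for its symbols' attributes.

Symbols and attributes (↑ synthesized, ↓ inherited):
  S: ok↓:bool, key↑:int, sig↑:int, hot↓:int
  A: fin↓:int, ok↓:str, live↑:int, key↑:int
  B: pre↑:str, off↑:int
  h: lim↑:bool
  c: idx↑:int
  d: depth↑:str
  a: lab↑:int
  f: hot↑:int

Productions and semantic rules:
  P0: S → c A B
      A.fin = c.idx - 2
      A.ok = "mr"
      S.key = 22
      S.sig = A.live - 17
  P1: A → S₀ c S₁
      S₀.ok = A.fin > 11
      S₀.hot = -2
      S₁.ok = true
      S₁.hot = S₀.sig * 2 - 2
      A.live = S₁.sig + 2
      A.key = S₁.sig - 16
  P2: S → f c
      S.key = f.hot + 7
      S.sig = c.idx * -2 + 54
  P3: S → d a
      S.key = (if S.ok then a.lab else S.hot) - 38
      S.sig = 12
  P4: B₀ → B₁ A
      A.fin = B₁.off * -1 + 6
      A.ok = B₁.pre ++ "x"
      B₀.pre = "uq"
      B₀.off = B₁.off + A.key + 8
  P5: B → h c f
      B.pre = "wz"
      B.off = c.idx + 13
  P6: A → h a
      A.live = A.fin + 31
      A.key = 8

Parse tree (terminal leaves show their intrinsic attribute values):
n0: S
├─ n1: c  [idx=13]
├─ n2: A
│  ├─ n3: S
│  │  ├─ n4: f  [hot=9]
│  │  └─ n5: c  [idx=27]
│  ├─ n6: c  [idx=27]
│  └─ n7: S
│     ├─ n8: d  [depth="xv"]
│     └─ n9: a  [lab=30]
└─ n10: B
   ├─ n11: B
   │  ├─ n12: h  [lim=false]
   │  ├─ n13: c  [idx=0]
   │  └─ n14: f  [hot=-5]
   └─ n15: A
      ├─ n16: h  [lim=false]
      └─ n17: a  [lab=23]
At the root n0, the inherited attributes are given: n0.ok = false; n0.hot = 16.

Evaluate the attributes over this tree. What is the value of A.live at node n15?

1. n0.ok = false  [given at root]
2. n0.hot = 16  [given at root]
3. n1.idx = 13  [terminal]
4. n2.fin = 11  [c.idx - 2]
5. n2.ok = "mr"  ["mr"]
6. n3.ok = false  [A.fin > 11]
7. n3.hot = -2  [-2]
8. n4.hot = 9  [terminal]
9. n5.idx = 27  [terminal]
10. n3.key = 16  [f.hot + 7]
11. n3.sig = 0  [c.idx * -2 + 54]
12. n6.idx = 27  [terminal]
13. n7.ok = true  [true]
14. n7.hot = -2  [S₀.sig * 2 - 2]
15. n8.depth = "xv"  [terminal]
16. n9.lab = 30  [terminal]
17. n7.key = -8  [(if S.ok then a.lab else S.hot) - 38]
18. n7.sig = 12  [12]
19. n2.live = 14  [S₁.sig + 2]
20. n2.key = -4  [S₁.sig - 16]
21. n12.lim = false  [terminal]
22. n13.idx = 0  [terminal]
23. n14.hot = -5  [terminal]
24. n11.pre = "wz"  ["wz"]
25. n11.off = 13  [c.idx + 13]
26. n15.fin = -7  [B₁.off * -1 + 6]
27. n15.ok = "wzx"  [B₁.pre ++ "x"]
28. n16.lim = false  [terminal]
29. n17.lab = 23  [terminal]
30. n15.live = 24  [A.fin + 31]
31. n15.key = 8  [8]
32. n10.pre = "uq"  ["uq"]
33. n10.off = 29  [B₁.off + A.key + 8]
34. n0.key = 22  [22]
35. n0.sig = -3  [A.live - 17]

24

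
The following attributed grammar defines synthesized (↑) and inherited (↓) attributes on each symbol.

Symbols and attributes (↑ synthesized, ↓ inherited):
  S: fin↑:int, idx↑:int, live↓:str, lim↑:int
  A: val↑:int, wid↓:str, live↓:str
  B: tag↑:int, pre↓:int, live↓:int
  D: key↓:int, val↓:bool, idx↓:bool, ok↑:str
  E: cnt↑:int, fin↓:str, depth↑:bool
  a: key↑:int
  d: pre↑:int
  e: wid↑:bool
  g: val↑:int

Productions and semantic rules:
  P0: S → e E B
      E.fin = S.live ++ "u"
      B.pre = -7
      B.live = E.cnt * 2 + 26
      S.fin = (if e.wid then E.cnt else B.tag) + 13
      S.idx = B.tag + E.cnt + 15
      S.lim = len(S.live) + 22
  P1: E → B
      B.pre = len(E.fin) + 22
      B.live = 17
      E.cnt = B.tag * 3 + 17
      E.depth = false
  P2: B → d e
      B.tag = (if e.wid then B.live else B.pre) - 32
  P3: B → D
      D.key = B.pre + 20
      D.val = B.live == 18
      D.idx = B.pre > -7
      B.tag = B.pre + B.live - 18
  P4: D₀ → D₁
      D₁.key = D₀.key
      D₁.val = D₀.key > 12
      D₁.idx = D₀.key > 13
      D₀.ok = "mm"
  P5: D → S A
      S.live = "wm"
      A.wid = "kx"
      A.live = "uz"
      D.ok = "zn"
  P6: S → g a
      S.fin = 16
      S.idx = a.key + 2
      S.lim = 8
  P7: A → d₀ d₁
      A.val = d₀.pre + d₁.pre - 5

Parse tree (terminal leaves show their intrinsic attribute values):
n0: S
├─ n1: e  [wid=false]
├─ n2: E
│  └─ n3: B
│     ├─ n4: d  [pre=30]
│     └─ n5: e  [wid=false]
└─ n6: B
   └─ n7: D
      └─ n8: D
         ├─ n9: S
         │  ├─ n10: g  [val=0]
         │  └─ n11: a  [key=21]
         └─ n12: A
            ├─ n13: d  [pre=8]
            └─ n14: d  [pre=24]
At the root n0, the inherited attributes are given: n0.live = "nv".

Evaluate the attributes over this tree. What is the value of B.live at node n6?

1. n0.live = "nv"  [given at root]
2. n1.wid = false  [terminal]
3. n2.fin = "nvu"  [S.live ++ "u"]
4. n3.pre = 25  [len(E.fin) + 22]
5. n3.live = 17  [17]
6. n4.pre = 30  [terminal]
7. n5.wid = false  [terminal]
8. n3.tag = -7  [(if e.wid then B.live else B.pre) - 32]
9. n2.cnt = -4  [B.tag * 3 + 17]
10. n2.depth = false  [false]
11. n6.pre = -7  [-7]
12. n6.live = 18  [E.cnt * 2 + 26]
13. n7.key = 13  [B.pre + 20]
14. n7.val = true  [B.live == 18]
15. n7.idx = false  [B.pre > -7]
16. n8.key = 13  [D₀.key]
17. n8.val = true  [D₀.key > 12]
18. n8.idx = false  [D₀.key > 13]
19. n9.live = "wm"  ["wm"]
20. n10.val = 0  [terminal]
21. n11.key = 21  [terminal]
22. n9.fin = 16  [16]
23. n9.idx = 23  [a.key + 2]
24. n9.lim = 8  [8]
25. n12.wid = "kx"  ["kx"]
26. n12.live = "uz"  ["uz"]
27. n13.pre = 8  [terminal]
28. n14.pre = 24  [terminal]
29. n12.val = 27  [d₀.pre + d₁.pre - 5]
30. n8.ok = "zn"  ["zn"]
31. n7.ok = "mm"  ["mm"]
32. n6.tag = -7  [B.pre + B.live - 18]
33. n0.fin = 6  [(if e.wid then E.cnt else B.tag) + 13]
34. n0.idx = 4  [B.tag + E.cnt + 15]
35. n0.lim = 24  [len(S.live) + 22]

18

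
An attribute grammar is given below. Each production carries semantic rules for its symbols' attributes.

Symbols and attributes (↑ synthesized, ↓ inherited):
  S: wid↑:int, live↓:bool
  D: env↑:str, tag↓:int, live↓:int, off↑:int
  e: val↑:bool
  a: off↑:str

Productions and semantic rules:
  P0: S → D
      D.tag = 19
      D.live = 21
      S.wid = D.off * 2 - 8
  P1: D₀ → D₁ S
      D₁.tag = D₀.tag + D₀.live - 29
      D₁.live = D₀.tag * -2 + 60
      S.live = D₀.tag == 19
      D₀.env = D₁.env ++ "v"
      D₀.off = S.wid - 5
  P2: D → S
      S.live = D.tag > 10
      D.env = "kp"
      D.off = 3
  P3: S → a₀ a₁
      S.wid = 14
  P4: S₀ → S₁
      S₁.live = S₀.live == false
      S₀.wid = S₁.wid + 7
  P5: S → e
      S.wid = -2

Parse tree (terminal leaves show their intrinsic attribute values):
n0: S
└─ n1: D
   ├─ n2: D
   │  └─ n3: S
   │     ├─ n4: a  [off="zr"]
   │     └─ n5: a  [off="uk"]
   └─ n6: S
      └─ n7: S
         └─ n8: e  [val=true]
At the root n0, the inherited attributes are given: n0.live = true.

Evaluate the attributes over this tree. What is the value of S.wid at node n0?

-8

1. n0.live = true  [given at root]
2. n1.tag = 19  [19]
3. n1.live = 21  [21]
4. n2.tag = 11  [D₀.tag + D₀.live - 29]
5. n2.live = 22  [D₀.tag * -2 + 60]
6. n3.live = true  [D.tag > 10]
7. n4.off = "zr"  [terminal]
8. n5.off = "uk"  [terminal]
9. n3.wid = 14  [14]
10. n2.env = "kp"  ["kp"]
11. n2.off = 3  [3]
12. n6.live = true  [D₀.tag == 19]
13. n7.live = false  [S₀.live == false]
14. n8.val = true  [terminal]
15. n7.wid = -2  [-2]
16. n6.wid = 5  [S₁.wid + 7]
17. n1.env = "kpv"  [D₁.env ++ "v"]
18. n1.off = 0  [S.wid - 5]
19. n0.wid = -8  [D.off * 2 - 8]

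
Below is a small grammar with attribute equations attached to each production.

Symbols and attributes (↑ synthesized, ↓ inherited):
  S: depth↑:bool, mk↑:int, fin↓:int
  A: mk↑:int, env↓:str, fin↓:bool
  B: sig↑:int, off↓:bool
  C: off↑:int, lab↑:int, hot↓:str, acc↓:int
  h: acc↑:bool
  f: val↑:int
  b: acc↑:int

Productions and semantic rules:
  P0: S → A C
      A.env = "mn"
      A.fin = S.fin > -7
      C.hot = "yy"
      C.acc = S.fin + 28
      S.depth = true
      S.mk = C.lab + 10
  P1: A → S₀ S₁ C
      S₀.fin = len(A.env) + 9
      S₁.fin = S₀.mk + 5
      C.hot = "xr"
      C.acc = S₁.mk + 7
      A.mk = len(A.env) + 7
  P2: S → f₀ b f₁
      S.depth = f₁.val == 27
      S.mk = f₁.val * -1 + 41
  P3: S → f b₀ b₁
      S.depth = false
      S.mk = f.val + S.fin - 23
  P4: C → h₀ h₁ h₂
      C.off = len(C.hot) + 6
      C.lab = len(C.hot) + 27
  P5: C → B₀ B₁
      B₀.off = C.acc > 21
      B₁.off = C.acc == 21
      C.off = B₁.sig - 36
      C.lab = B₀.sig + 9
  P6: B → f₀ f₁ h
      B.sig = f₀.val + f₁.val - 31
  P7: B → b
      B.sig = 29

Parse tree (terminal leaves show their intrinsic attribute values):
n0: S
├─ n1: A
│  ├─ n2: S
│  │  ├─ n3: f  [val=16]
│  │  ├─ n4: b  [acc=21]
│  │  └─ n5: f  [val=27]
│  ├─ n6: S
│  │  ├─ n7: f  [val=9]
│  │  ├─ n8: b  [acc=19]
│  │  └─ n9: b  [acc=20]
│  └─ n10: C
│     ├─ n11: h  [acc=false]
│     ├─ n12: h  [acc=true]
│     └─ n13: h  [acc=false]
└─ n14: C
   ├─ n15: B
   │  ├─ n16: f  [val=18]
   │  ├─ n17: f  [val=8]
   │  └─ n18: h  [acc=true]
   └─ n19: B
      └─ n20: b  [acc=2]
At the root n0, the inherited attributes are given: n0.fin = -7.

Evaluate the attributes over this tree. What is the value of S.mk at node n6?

1. n0.fin = -7  [given at root]
2. n1.env = "mn"  ["mn"]
3. n1.fin = false  [S.fin > -7]
4. n2.fin = 11  [len(A.env) + 9]
5. n3.val = 16  [terminal]
6. n4.acc = 21  [terminal]
7. n5.val = 27  [terminal]
8. n2.depth = true  [f₁.val == 27]
9. n2.mk = 14  [f₁.val * -1 + 41]
10. n6.fin = 19  [S₀.mk + 5]
11. n7.val = 9  [terminal]
12. n8.acc = 19  [terminal]
13. n9.acc = 20  [terminal]
14. n6.depth = false  [false]
15. n6.mk = 5  [f.val + S.fin - 23]
16. n10.hot = "xr"  ["xr"]
17. n10.acc = 12  [S₁.mk + 7]
18. n11.acc = false  [terminal]
19. n12.acc = true  [terminal]
20. n13.acc = false  [terminal]
21. n10.off = 8  [len(C.hot) + 6]
22. n10.lab = 29  [len(C.hot) + 27]
23. n1.mk = 9  [len(A.env) + 7]
24. n14.hot = "yy"  ["yy"]
25. n14.acc = 21  [S.fin + 28]
26. n15.off = false  [C.acc > 21]
27. n16.val = 18  [terminal]
28. n17.val = 8  [terminal]
29. n18.acc = true  [terminal]
30. n15.sig = -5  [f₀.val + f₁.val - 31]
31. n19.off = true  [C.acc == 21]
32. n20.acc = 2  [terminal]
33. n19.sig = 29  [29]
34. n14.off = -7  [B₁.sig - 36]
35. n14.lab = 4  [B₀.sig + 9]
36. n0.depth = true  [true]
37. n0.mk = 14  [C.lab + 10]

5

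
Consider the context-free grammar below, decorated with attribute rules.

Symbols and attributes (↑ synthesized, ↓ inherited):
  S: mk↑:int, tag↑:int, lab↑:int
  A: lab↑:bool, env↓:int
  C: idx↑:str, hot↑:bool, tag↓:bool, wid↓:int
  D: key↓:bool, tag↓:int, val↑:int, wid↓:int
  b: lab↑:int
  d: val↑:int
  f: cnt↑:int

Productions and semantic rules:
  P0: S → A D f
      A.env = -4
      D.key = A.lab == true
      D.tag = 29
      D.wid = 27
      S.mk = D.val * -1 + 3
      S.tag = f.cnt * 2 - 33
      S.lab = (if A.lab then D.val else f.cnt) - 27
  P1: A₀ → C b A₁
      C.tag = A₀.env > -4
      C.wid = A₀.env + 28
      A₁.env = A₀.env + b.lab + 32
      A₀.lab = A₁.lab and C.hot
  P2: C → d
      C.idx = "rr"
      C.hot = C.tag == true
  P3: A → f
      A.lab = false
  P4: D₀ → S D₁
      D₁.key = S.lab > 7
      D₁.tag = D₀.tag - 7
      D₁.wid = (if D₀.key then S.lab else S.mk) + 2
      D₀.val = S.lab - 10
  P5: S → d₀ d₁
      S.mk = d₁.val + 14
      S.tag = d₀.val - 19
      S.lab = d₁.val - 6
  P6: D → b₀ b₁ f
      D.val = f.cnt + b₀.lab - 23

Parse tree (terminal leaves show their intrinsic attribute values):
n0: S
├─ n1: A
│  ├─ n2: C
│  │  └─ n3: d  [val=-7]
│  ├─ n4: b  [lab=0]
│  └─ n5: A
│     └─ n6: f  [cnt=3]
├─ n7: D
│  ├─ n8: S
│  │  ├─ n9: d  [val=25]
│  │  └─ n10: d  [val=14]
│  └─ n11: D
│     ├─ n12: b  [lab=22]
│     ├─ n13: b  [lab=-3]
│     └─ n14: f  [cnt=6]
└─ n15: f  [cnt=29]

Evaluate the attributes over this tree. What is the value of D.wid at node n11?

1. n1.env = -4  [-4]
2. n2.tag = false  [A₀.env > -4]
3. n2.wid = 24  [A₀.env + 28]
4. n3.val = -7  [terminal]
5. n2.idx = "rr"  ["rr"]
6. n2.hot = false  [C.tag == true]
7. n4.lab = 0  [terminal]
8. n5.env = 28  [A₀.env + b.lab + 32]
9. n6.cnt = 3  [terminal]
10. n5.lab = false  [false]
11. n1.lab = false  [A₁.lab and C.hot]
12. n7.key = false  [A.lab == true]
13. n7.tag = 29  [29]
14. n7.wid = 27  [27]
15. n9.val = 25  [terminal]
16. n10.val = 14  [terminal]
17. n8.mk = 28  [d₁.val + 14]
18. n8.tag = 6  [d₀.val - 19]
19. n8.lab = 8  [d₁.val - 6]
20. n11.key = true  [S.lab > 7]
21. n11.tag = 22  [D₀.tag - 7]
22. n11.wid = 30  [(if D₀.key then S.lab else S.mk) + 2]
23. n12.lab = 22  [terminal]
24. n13.lab = -3  [terminal]
25. n14.cnt = 6  [terminal]
26. n11.val = 5  [f.cnt + b₀.lab - 23]
27. n7.val = -2  [S.lab - 10]
28. n15.cnt = 29  [terminal]
29. n0.mk = 5  [D.val * -1 + 3]
30. n0.tag = 25  [f.cnt * 2 - 33]
31. n0.lab = 2  [(if A.lab then D.val else f.cnt) - 27]

30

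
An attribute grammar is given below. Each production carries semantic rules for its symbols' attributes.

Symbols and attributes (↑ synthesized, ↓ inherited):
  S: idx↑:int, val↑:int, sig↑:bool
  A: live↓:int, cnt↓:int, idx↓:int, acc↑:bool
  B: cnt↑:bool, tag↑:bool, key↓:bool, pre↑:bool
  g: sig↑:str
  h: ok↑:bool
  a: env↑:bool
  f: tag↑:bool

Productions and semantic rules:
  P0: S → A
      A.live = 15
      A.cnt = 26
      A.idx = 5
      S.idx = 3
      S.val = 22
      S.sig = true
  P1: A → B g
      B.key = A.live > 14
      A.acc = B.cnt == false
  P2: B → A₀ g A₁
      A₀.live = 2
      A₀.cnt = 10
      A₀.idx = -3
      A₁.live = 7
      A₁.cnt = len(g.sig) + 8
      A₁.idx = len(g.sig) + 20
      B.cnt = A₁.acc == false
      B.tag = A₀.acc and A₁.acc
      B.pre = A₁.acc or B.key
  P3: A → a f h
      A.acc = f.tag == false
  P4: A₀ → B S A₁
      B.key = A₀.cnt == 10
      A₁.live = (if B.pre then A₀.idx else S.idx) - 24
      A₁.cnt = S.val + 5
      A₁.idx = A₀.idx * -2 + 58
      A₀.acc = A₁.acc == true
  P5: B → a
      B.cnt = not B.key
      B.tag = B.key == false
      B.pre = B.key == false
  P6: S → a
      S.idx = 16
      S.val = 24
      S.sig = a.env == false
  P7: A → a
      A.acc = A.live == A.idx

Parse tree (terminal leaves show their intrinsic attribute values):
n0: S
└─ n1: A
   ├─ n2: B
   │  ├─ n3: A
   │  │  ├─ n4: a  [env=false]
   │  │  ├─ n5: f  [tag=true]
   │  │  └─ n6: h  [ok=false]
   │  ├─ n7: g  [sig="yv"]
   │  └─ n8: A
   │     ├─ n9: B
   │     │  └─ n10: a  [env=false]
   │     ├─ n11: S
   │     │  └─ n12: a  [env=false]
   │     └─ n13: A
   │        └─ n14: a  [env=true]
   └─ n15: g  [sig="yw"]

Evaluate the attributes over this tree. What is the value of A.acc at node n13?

1. n1.live = 15  [15]
2. n1.cnt = 26  [26]
3. n1.idx = 5  [5]
4. n2.key = true  [A.live > 14]
5. n3.live = 2  [2]
6. n3.cnt = 10  [10]
7. n3.idx = -3  [-3]
8. n4.env = false  [terminal]
9. n5.tag = true  [terminal]
10. n6.ok = false  [terminal]
11. n3.acc = false  [f.tag == false]
12. n7.sig = "yv"  [terminal]
13. n8.live = 7  [7]
14. n8.cnt = 10  [len(g.sig) + 8]
15. n8.idx = 22  [len(g.sig) + 20]
16. n9.key = true  [A₀.cnt == 10]
17. n10.env = false  [terminal]
18. n9.cnt = false  [not B.key]
19. n9.tag = false  [B.key == false]
20. n9.pre = false  [B.key == false]
21. n12.env = false  [terminal]
22. n11.idx = 16  [16]
23. n11.val = 24  [24]
24. n11.sig = true  [a.env == false]
25. n13.live = -8  [(if B.pre then A₀.idx else S.idx) - 24]
26. n13.cnt = 29  [S.val + 5]
27. n13.idx = 14  [A₀.idx * -2 + 58]
28. n14.env = true  [terminal]
29. n13.acc = false  [A.live == A.idx]
30. n8.acc = false  [A₁.acc == true]
31. n2.cnt = true  [A₁.acc == false]
32. n2.tag = false  [A₀.acc and A₁.acc]
33. n2.pre = true  [A₁.acc or B.key]
34. n15.sig = "yw"  [terminal]
35. n1.acc = false  [B.cnt == false]
36. n0.idx = 3  [3]
37. n0.val = 22  [22]
38. n0.sig = true  [true]

false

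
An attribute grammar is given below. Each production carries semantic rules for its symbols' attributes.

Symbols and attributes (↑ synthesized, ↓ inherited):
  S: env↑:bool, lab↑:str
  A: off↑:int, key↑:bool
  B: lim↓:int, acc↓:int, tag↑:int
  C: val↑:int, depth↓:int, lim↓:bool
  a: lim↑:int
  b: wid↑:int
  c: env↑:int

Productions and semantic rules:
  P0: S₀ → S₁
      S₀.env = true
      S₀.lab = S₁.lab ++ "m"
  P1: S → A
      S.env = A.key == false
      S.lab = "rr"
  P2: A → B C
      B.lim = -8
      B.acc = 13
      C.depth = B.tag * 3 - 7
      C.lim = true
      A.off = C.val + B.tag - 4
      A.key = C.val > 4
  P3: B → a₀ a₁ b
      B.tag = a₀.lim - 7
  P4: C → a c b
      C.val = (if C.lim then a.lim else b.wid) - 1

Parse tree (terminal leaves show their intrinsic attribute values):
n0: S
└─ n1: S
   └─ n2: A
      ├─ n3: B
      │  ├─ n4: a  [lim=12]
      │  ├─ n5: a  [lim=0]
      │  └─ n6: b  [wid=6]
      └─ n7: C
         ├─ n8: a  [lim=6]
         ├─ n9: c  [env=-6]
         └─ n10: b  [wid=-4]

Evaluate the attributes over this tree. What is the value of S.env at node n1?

1. n3.lim = -8  [-8]
2. n3.acc = 13  [13]
3. n4.lim = 12  [terminal]
4. n5.lim = 0  [terminal]
5. n6.wid = 6  [terminal]
6. n3.tag = 5  [a₀.lim - 7]
7. n7.depth = 8  [B.tag * 3 - 7]
8. n7.lim = true  [true]
9. n8.lim = 6  [terminal]
10. n9.env = -6  [terminal]
11. n10.wid = -4  [terminal]
12. n7.val = 5  [(if C.lim then a.lim else b.wid) - 1]
13. n2.off = 6  [C.val + B.tag - 4]
14. n2.key = true  [C.val > 4]
15. n1.env = false  [A.key == false]
16. n1.lab = "rr"  ["rr"]
17. n0.env = true  [true]
18. n0.lab = "rrm"  [S₁.lab ++ "m"]

false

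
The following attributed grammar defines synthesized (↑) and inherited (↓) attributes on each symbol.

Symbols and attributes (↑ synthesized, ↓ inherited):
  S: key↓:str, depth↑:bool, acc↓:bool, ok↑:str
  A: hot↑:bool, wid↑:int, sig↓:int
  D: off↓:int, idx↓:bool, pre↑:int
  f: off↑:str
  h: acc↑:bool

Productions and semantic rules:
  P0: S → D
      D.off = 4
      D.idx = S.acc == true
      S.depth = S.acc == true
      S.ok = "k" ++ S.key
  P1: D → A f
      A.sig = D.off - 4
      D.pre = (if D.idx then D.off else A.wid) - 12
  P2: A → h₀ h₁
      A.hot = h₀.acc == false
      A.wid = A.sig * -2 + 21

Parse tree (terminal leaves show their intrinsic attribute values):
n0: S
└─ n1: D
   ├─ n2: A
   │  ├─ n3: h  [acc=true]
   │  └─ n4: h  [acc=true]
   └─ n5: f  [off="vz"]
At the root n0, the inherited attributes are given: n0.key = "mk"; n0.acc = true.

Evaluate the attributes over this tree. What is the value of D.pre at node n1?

1. n0.key = "mk"  [given at root]
2. n0.acc = true  [given at root]
3. n1.off = 4  [4]
4. n1.idx = true  [S.acc == true]
5. n2.sig = 0  [D.off - 4]
6. n3.acc = true  [terminal]
7. n4.acc = true  [terminal]
8. n2.hot = false  [h₀.acc == false]
9. n2.wid = 21  [A.sig * -2 + 21]
10. n5.off = "vz"  [terminal]
11. n1.pre = -8  [(if D.idx then D.off else A.wid) - 12]
12. n0.depth = true  [S.acc == true]
13. n0.ok = "kmk"  ["k" ++ S.key]

-8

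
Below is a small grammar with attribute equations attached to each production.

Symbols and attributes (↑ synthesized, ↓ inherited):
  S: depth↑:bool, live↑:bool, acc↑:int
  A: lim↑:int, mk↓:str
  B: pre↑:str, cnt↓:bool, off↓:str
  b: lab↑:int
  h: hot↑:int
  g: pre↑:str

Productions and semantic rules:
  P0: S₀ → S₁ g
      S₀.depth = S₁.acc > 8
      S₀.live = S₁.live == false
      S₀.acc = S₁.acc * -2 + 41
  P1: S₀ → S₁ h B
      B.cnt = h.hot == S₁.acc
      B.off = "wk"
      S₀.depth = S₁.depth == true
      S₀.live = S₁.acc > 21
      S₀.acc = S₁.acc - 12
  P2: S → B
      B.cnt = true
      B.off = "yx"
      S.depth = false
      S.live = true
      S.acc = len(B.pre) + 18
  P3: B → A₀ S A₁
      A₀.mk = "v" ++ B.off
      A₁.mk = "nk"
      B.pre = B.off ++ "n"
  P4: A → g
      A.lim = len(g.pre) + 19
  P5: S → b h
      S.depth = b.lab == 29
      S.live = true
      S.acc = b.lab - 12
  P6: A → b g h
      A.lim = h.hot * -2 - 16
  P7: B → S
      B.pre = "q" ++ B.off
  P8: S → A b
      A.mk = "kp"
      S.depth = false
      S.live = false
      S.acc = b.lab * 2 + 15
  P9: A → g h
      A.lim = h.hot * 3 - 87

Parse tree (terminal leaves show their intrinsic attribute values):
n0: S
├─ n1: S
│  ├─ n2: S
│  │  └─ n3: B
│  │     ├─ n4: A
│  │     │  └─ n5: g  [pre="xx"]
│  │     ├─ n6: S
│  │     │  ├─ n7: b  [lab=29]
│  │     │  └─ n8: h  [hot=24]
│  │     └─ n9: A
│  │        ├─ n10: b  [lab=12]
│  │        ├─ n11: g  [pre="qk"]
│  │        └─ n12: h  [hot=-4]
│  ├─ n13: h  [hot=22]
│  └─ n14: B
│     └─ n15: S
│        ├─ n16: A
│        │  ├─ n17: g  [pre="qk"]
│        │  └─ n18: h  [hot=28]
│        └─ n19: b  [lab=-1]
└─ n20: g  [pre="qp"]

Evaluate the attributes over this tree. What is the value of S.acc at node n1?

1. n3.cnt = true  [true]
2. n3.off = "yx"  ["yx"]
3. n4.mk = "vyx"  ["v" ++ B.off]
4. n5.pre = "xx"  [terminal]
5. n4.lim = 21  [len(g.pre) + 19]
6. n7.lab = 29  [terminal]
7. n8.hot = 24  [terminal]
8. n6.depth = true  [b.lab == 29]
9. n6.live = true  [true]
10. n6.acc = 17  [b.lab - 12]
11. n9.mk = "nk"  ["nk"]
12. n10.lab = 12  [terminal]
13. n11.pre = "qk"  [terminal]
14. n12.hot = -4  [terminal]
15. n9.lim = -8  [h.hot * -2 - 16]
16. n3.pre = "yxn"  [B.off ++ "n"]
17. n2.depth = false  [false]
18. n2.live = true  [true]
19. n2.acc = 21  [len(B.pre) + 18]
20. n13.hot = 22  [terminal]
21. n14.cnt = false  [h.hot == S₁.acc]
22. n14.off = "wk"  ["wk"]
23. n16.mk = "kp"  ["kp"]
24. n17.pre = "qk"  [terminal]
25. n18.hot = 28  [terminal]
26. n16.lim = -3  [h.hot * 3 - 87]
27. n19.lab = -1  [terminal]
28. n15.depth = false  [false]
29. n15.live = false  [false]
30. n15.acc = 13  [b.lab * 2 + 15]
31. n14.pre = "qwk"  ["q" ++ B.off]
32. n1.depth = false  [S₁.depth == true]
33. n1.live = false  [S₁.acc > 21]
34. n1.acc = 9  [S₁.acc - 12]
35. n20.pre = "qp"  [terminal]
36. n0.depth = true  [S₁.acc > 8]
37. n0.live = true  [S₁.live == false]
38. n0.acc = 23  [S₁.acc * -2 + 41]

9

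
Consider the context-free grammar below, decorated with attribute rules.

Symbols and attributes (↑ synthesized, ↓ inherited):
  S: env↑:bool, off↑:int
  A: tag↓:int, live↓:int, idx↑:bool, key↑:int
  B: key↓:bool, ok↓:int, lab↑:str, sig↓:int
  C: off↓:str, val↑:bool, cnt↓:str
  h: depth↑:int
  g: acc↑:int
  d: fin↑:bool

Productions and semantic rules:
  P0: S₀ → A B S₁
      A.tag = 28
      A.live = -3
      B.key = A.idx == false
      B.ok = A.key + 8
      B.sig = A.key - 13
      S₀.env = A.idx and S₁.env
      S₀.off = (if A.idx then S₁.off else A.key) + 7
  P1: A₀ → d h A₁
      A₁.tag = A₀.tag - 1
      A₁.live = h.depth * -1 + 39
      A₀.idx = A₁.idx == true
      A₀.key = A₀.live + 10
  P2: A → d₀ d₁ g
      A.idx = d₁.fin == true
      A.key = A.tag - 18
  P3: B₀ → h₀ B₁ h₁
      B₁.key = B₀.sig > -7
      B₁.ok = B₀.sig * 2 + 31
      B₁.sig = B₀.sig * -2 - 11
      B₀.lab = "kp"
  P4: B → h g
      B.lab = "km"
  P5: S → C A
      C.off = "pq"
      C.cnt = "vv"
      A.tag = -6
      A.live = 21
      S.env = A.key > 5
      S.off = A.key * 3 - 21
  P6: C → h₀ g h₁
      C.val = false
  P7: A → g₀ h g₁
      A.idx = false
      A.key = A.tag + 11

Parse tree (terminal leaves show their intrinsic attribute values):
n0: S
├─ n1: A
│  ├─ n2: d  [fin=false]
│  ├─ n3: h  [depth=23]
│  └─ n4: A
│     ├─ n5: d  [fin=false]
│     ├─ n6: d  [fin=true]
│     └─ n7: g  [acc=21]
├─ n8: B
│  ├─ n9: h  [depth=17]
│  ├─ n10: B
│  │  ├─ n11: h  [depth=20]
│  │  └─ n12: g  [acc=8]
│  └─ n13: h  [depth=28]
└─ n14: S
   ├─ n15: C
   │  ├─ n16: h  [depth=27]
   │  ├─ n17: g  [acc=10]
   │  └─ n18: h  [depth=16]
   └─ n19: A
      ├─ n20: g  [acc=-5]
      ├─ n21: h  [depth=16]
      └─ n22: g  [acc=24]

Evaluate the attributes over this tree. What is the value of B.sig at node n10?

1. n1.tag = 28  [28]
2. n1.live = -3  [-3]
3. n2.fin = false  [terminal]
4. n3.depth = 23  [terminal]
5. n4.tag = 27  [A₀.tag - 1]
6. n4.live = 16  [h.depth * -1 + 39]
7. n5.fin = false  [terminal]
8. n6.fin = true  [terminal]
9. n7.acc = 21  [terminal]
10. n4.idx = true  [d₁.fin == true]
11. n4.key = 9  [A.tag - 18]
12. n1.idx = true  [A₁.idx == true]
13. n1.key = 7  [A₀.live + 10]
14. n8.key = false  [A.idx == false]
15. n8.ok = 15  [A.key + 8]
16. n8.sig = -6  [A.key - 13]
17. n9.depth = 17  [terminal]
18. n10.key = true  [B₀.sig > -7]
19. n10.ok = 19  [B₀.sig * 2 + 31]
20. n10.sig = 1  [B₀.sig * -2 - 11]
21. n11.depth = 20  [terminal]
22. n12.acc = 8  [terminal]
23. n10.lab = "km"  ["km"]
24. n13.depth = 28  [terminal]
25. n8.lab = "kp"  ["kp"]
26. n15.off = "pq"  ["pq"]
27. n15.cnt = "vv"  ["vv"]
28. n16.depth = 27  [terminal]
29. n17.acc = 10  [terminal]
30. n18.depth = 16  [terminal]
31. n15.val = false  [false]
32. n19.tag = -6  [-6]
33. n19.live = 21  [21]
34. n20.acc = -5  [terminal]
35. n21.depth = 16  [terminal]
36. n22.acc = 24  [terminal]
37. n19.idx = false  [false]
38. n19.key = 5  [A.tag + 11]
39. n14.env = false  [A.key > 5]
40. n14.off = -6  [A.key * 3 - 21]
41. n0.env = false  [A.idx and S₁.env]
42. n0.off = 1  [(if A.idx then S₁.off else A.key) + 7]

1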